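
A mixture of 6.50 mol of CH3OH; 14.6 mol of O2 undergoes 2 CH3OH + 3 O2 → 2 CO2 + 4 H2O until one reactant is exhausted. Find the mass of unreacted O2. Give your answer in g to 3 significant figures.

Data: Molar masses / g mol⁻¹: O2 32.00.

n(CH3OH) = 6.500 mol
n(O2) = 14.60 mol
n/ν for CH3OH = 6.500/2 = 3.250
n/ν for O2 = 14.60/3 = 4.867
Smallest n/ν is CH3OH → limiting reagent.
O2 consumed = (3/2) × 6.500 = 9.750 mol
O2 remaining = 14.60 − 9.750 = 4.850 mol
mass = 4.850 × 32.00 = 155.2 g

155 g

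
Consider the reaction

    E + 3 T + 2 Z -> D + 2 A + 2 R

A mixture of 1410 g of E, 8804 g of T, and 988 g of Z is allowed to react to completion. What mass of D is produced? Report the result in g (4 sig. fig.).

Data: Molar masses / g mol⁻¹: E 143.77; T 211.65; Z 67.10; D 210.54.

1550 g

n(E) = 1410 / 143.77 = 9.807 mol
n(T) = 8804 / 211.65 = 41.60 mol
n(Z) = 988.0 / 67.10 = 14.72 mol
n/ν → E: 9.807, T: 13.87, Z: 7.360; Z is limiting.
n(D) = (1/2) × 14.72 = 7.360 mol
mass = 7.360 × 210.54 = 1550 g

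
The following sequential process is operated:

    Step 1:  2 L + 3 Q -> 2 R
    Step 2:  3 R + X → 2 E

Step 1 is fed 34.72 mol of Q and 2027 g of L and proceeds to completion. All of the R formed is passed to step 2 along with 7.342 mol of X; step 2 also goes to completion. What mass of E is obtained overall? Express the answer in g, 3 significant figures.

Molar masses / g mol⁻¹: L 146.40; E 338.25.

Step 1:
n(Q) = 34.72 mol
n(L) = 2027 / 146.40 = 13.85 mol
n/ν for Q = 34.72/3 = 11.57
n/ν for L = 13.85/2 = 6.925
Smallest n/ν is L → limiting reagent.
n(R) produced = (2/2) × 13.85 = 13.85 mol
Step 2:
n(R) available = 13.85 mol
n(X) = 7.342 mol
n/ν for R = 13.85/3 = 4.617
n/ν for X = 7.342/1 = 7.342
Smallest n/ν is R → limiting reagent.
n(E) = (2/3) × 13.85 = 9.233 mol
mass = 9.233 × 338.25 = 3123 g

3120 g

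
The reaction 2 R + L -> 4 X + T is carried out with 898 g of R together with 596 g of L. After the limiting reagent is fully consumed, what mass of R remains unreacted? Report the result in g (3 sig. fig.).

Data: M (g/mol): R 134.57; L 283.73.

n(R) = 898.0 / 134.57 = 6.673 mol
n(L) = 596.0 / 283.73 = 2.101 mol
n/ν → R: 3.337, L: 2.101; L is limiting.
R consumed = (2/1) × 2.101 = 4.202 mol
R remaining = 6.673 − 4.202 = 2.471 mol
mass = 2.471 × 134.57 = 332.5 g

333 g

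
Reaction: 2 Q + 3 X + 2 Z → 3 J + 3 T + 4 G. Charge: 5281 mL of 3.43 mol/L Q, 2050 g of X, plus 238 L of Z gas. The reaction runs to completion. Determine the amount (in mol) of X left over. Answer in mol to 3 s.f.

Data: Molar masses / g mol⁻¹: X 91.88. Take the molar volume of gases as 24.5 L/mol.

7.74 mol

n(Q) = 3.43 × 5281/1000 = 18.11 mol
n(X) = 2050 / 91.88 = 22.31 mol
n(Z) = 238.0 / 24.5 = 9.714 mol
n/ν for Q = 18.11/2 = 9.055
n/ν for X = 22.31/3 = 7.437
n/ν for Z = 9.714/2 = 4.857
Smallest n/ν is Z → limiting reagent.
X consumed = (3/2) × 9.714 = 14.57 mol
X remaining = 22.31 − 14.57 = 7.740 mol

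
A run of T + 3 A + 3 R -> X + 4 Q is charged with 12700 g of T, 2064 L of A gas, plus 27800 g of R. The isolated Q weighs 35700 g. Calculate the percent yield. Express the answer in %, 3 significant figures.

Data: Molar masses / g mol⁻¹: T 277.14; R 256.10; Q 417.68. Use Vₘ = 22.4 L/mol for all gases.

69.6 %

n(T) = 12700 / 277.14 = 45.83 mol
n(A) = 2064 / 22.4 = 92.14 mol
n(R) = 27800 / 256.10 = 108.6 mol
n/ν → T: 45.83, A: 30.71, R: 36.20; A is limiting.
theoretical n(Q) = (4/3) × 92.14 = 122.9 mol → 51330 g
% yield = 35700 / 51330 × 100 = 69.55 %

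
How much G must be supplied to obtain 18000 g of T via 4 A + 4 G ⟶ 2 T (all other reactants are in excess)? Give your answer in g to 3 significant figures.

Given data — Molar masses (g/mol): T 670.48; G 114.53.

n(T) = 18000 / 670.48 = 26.85 mol
n(G) = (4/2) × 26.85 = 53.70 mol
mass = 53.70 × 114.53 = 6150 g

6150 g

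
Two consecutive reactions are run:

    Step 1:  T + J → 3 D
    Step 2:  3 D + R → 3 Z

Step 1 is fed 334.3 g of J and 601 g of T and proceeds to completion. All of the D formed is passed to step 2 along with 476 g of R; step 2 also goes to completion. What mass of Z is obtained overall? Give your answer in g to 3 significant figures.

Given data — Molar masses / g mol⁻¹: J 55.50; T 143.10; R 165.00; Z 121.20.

Step 1:
n(J) = 334.3 / 55.50 = 6.023 mol
n(T) = 601.0 / 143.10 = 4.200 mol
n/ν → J: 6.023, T: 4.200; T is limiting.
n(D) produced = (3/1) × 4.200 = 12.60 mol
Step 2:
n(D) available = 12.60 mol
n(R) = 476.0 / 165.00 = 2.885 mol
n/ν → D: 4.200, R: 2.885; R is limiting.
n(Z) = (3/1) × 2.885 = 8.655 mol
mass = 8.655 × 121.20 = 1049 g

1050 g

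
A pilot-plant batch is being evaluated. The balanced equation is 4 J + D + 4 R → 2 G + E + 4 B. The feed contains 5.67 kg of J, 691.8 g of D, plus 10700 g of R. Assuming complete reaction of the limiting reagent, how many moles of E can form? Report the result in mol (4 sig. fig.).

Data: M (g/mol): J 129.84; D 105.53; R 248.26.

n(J) = 5.670×1000 / 129.84 = 43.67 mol
n(D) = 691.8 / 105.53 = 6.555 mol
n(R) = 10700 / 248.26 = 43.10 mol
n/ν for J = 43.67/4 = 10.92
n/ν for D = 6.555/1 = 6.555
n/ν for R = 43.10/4 = 10.78
Smallest n/ν is D → limiting reagent.
n(E) = (1/1) × 6.555 = 6.555 mol

6.555 mol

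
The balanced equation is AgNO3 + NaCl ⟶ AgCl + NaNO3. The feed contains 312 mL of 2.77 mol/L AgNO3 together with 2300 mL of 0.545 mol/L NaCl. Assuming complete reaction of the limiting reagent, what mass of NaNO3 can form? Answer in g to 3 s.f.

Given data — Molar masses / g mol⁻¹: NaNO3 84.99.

73.5 g

n(AgNO3) = 2.77 × 312.0/1000 = 0.8642 mol
n(NaCl) = 0.545 × 2300/1000 = 1.254 mol
n/ν for AgNO3 = 0.8642/1 = 0.8642
n/ν for NaCl = 1.254/1 = 1.254
Smallest n/ν is AgNO3 → limiting reagent.
n(NaNO3) = (1/1) × 0.8642 = 0.8642 mol
mass = 0.8642 × 84.99 = 73.45 g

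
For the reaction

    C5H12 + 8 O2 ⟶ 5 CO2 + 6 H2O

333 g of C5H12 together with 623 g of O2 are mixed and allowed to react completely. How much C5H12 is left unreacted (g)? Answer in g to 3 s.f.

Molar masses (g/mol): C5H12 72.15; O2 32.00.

157 g

n(C5H12) = 333.0 / 72.15 = 4.615 mol
n(O2) = 623.0 / 32.00 = 19.47 mol
n/ν for C5H12 = 4.615/1 = 4.615
n/ν for O2 = 19.47/8 = 2.434
Smallest n/ν is O2 → limiting reagent.
C5H12 consumed = (1/8) × 19.47 = 2.434 mol
C5H12 remaining = 4.615 − 2.434 = 2.181 mol
mass = 2.181 × 72.15 = 157.4 g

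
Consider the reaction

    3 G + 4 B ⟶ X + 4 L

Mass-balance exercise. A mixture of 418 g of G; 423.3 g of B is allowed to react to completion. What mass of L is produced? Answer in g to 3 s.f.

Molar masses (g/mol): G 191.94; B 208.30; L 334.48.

n(G) = 418.0 / 191.94 = 2.178 mol
n(B) = 423.3 / 208.30 = 2.032 mol
n/ν for G = 2.178/3 = 0.7260
n/ν for B = 2.032/4 = 0.5080
Smallest n/ν is B → limiting reagent.
n(L) = (4/4) × 2.032 = 2.032 mol
mass = 2.032 × 334.48 = 679.7 g

680 g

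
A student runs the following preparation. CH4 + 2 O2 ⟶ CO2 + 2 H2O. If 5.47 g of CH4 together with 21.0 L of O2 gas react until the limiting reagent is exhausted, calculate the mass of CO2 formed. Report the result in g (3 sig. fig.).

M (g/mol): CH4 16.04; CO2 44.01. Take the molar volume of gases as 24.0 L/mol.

n(CH4) = 5.470 / 16.04 = 0.3410 mol
n(O2) = 21.00 / 24.0 = 0.8750 mol
n/ν for CH4 = 0.3410/1 = 0.3410
n/ν for O2 = 0.8750/2 = 0.4375
Smallest n/ν is CH4 → limiting reagent.
n(CO2) = (1/1) × 0.3410 = 0.3410 mol
mass = 0.3410 × 44.01 = 15.01 g

15.0 g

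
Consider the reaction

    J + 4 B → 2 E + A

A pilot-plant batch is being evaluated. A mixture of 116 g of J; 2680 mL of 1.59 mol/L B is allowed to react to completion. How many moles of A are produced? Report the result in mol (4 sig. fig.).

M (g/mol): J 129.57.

n(J) = 116.0 / 129.57 = 0.8953 mol
n(B) = 1.59 × 2680/1000 = 4.261 mol
n/ν for J = 0.8953/1 = 0.8953
n/ν for B = 4.261/4 = 1.065
Smallest n/ν is J → limiting reagent.
n(A) = (1/1) × 0.8953 = 0.8953 mol

0.8953 mol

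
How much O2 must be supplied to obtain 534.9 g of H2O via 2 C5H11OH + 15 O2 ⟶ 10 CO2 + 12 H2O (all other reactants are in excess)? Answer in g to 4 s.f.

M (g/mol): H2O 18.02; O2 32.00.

1187 g

n(H2O) = 534.9 / 18.02 = 29.68 mol
n(O2) = (15/12) × 29.68 = 37.10 mol
mass = 37.10 × 32.00 = 1187 g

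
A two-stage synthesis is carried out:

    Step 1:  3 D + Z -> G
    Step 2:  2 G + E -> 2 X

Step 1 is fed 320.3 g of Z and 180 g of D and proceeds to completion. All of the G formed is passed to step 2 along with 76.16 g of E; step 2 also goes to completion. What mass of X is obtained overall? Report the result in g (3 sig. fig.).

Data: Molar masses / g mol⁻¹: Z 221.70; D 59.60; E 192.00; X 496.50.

Step 1:
n(Z) = 320.3 / 221.70 = 1.445 mol
n(D) = 180.0 / 59.60 = 3.020 mol
n/ν for Z = 1.445/1 = 1.445
n/ν for D = 3.020/3 = 1.007
Smallest n/ν is D → limiting reagent.
n(G) produced = (1/3) × 3.020 = 1.007 mol
Step 2:
n(G) available = 1.007 mol
n(E) = 76.16 / 192.00 = 0.3967 mol
n/ν for G = 1.007/2 = 0.5035
n/ν for E = 0.3967/1 = 0.3967
Smallest n/ν is E → limiting reagent.
n(X) = (2/1) × 0.3967 = 0.7934 mol
mass = 0.7934 × 496.50 = 393.9 g

394 g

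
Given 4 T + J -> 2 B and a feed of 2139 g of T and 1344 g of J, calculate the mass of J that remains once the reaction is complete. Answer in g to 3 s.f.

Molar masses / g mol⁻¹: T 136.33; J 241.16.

n(T) = 2139 / 136.33 = 15.69 mol
n(J) = 1344 / 241.16 = 5.573 mol
n/ν for T = 15.69/4 = 3.923
n/ν for J = 5.573/1 = 5.573
Smallest n/ν is T → limiting reagent.
J consumed = (1/4) × 15.69 = 3.923 mol
J remaining = 5.573 − 3.923 = 1.650 mol
mass = 1.650 × 241.16 = 397.9 g

398 g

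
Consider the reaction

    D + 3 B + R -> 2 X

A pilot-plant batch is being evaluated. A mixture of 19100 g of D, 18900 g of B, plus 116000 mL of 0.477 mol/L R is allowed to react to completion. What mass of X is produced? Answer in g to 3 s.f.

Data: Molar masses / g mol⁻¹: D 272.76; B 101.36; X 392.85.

n(D) = 19100 / 272.76 = 70.02 mol
n(B) = 18900 / 101.36 = 186.5 mol
n(R) = 0.477 × 116000/1000 = 55.33 mol
n/ν for D = 70.02/1 = 70.02
n/ν for B = 186.5/3 = 62.17
n/ν for R = 55.33/1 = 55.33
Smallest n/ν is R → limiting reagent.
n(X) = (2/1) × 55.33 = 110.7 mol
mass = 110.7 × 392.85 = 43490 g

43500 g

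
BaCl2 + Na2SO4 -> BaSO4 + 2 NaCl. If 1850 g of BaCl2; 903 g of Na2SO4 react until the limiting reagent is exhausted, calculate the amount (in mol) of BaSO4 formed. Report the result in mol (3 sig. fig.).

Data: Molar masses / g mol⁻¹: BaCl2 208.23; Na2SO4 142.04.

n(BaCl2) = 1850 / 208.23 = 8.884 mol
n(Na2SO4) = 903.0 / 142.04 = 6.357 mol
n/ν → BaCl2: 8.884, Na2SO4: 6.357; Na2SO4 is limiting.
n(BaSO4) = (1/1) × 6.357 = 6.357 mol

6.36 mol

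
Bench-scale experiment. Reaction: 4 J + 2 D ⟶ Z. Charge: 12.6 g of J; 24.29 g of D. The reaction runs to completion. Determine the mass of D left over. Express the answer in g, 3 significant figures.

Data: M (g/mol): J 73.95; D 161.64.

n(J) = 12.60 / 73.95 = 0.1704 mol
n(D) = 24.29 / 161.64 = 0.1503 mol
n/ν for J = 0.1704/4 = 0.04260
n/ν for D = 0.1503/2 = 0.07515
Smallest n/ν is J → limiting reagent.
D consumed = (2/4) × 0.1704 = 0.08520 mol
D remaining = 0.1503 − 0.08520 = 0.06510 mol
mass = 0.06510 × 161.64 = 10.52 g

10.5 g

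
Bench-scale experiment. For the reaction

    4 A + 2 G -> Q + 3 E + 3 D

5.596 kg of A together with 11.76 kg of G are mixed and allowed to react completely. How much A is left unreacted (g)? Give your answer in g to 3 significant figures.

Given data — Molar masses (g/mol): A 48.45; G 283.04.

1570 g

n(A) = 5.596×1000 / 48.45 = 115.5 mol
n(G) = 11.76×1000 / 283.04 = 41.55 mol
n/ν for A = 115.5/4 = 28.88
n/ν for G = 41.55/2 = 20.78
Smallest n/ν is G → limiting reagent.
A consumed = (4/2) × 41.55 = 83.10 mol
A remaining = 115.5 − 83.10 = 32.40 mol
mass = 32.40 × 48.45 = 1570 g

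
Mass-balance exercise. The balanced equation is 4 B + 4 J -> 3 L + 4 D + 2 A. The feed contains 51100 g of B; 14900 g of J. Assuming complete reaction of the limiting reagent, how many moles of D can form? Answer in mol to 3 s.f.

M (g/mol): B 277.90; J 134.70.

111 mol

n(B) = 51100 / 277.90 = 183.9 mol
n(J) = 14900 / 134.70 = 110.6 mol
n/ν for B = 183.9/4 = 45.98
n/ν for J = 110.6/4 = 27.65
Smallest n/ν is J → limiting reagent.
n(D) = (4/4) × 110.6 = 110.6 mol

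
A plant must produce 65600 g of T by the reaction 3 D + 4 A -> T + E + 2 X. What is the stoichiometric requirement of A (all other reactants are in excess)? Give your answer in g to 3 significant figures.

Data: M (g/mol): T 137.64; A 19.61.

37400 g

n(T) = 65600 / 137.64 = 476.6 mol
n(A) = (4/1) × 476.6 = 1906 mol
mass = 1906 × 19.61 = 37380 g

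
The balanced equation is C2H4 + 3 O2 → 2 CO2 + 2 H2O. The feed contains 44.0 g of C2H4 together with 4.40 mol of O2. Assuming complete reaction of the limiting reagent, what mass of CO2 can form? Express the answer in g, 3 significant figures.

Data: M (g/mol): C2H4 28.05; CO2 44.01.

129 g

n(C2H4) = 44.00 / 28.05 = 1.569 mol
n(O2) = 4.400 mol
n/ν for C2H4 = 1.569/1 = 1.569
n/ν for O2 = 4.400/3 = 1.467
Smallest n/ν is O2 → limiting reagent.
n(CO2) = (2/3) × 4.400 = 2.933 mol
mass = 2.933 × 44.01 = 129.1 g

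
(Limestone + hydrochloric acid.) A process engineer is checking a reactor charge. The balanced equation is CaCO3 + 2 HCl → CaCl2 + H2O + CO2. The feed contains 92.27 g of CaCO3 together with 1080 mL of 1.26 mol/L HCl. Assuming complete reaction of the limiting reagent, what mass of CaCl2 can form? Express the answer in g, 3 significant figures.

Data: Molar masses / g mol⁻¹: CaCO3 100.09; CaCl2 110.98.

75.5 g

n(CaCO3) = 92.27 / 100.09 = 0.9219 mol
n(HCl) = 1.26 × 1080/1000 = 1.361 mol
n/ν for CaCO3 = 0.9219/1 = 0.9219
n/ν for HCl = 1.361/2 = 0.6805
Smallest n/ν is HCl → limiting reagent.
n(CaCl2) = (1/2) × 1.361 = 0.6805 mol
mass = 0.6805 × 110.98 = 75.52 g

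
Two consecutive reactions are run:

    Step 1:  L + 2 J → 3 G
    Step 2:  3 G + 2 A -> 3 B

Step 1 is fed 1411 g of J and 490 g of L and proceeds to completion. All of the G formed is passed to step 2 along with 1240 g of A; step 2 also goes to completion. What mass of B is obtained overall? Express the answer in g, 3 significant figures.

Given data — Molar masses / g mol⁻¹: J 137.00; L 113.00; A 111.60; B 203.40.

Step 1:
n(J) = 1411 / 137.00 = 10.30 mol
n(L) = 490.0 / 113.00 = 4.336 mol
n/ν → J: 5.150, L: 4.336; L is limiting.
n(G) produced = (3/1) × 4.336 = 13.01 mol
Step 2:
n(G) available = 13.01 mol
n(A) = 1240 / 111.60 = 11.11 mol
n/ν → G: 4.337, A: 5.555; G is limiting.
n(B) = (3/3) × 13.01 = 13.01 mol
mass = 13.01 × 203.40 = 2646 g

2650 g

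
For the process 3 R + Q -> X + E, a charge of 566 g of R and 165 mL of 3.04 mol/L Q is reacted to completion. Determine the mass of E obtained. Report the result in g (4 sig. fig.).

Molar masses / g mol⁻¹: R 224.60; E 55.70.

27.94 g

n(R) = 566.0 / 224.60 = 2.520 mol
n(Q) = 3.04 × 165.0/1000 = 0.5016 mol
n/ν for R = 2.520/3 = 0.8400
n/ν for Q = 0.5016/1 = 0.5016
Smallest n/ν is Q → limiting reagent.
n(E) = (1/1) × 0.5016 = 0.5016 mol
mass = 0.5016 × 55.70 = 27.94 g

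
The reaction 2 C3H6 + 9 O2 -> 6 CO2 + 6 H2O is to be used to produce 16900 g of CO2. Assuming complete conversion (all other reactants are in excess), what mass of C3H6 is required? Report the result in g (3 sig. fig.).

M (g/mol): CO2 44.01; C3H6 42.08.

5390 g

n(CO2) = 16900 / 44.01 = 384.0 mol
n(C3H6) = (2/6) × 384.0 = 128.0 mol
mass = 128.0 × 42.08 = 5386 g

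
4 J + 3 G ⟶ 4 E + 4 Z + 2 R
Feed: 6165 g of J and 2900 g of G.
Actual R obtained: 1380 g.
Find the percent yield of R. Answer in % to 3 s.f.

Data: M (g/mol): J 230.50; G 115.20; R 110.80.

n(J) = 6165 / 230.50 = 26.75 mol
n(G) = 2900 / 115.20 = 25.17 mol
n/ν for J = 26.75/4 = 6.688
n/ν for G = 25.17/3 = 8.390
Smallest n/ν is J → limiting reagent.
theoretical n(R) = (2/4) × 26.75 = 13.38 mol → 1483 g
% yield = 1380 / 1483 × 100 = 93.05 %

93.1 %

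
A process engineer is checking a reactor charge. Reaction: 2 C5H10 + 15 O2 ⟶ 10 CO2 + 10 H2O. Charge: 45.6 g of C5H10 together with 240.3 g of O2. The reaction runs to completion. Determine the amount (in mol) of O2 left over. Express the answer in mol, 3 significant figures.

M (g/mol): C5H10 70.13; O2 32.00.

2.63 mol

n(C5H10) = 45.60 / 70.13 = 0.6502 mol
n(O2) = 240.3 / 32.00 = 7.509 mol
n/ν → C5H10: 0.3251, O2: 0.5006; C5H10 is limiting.
O2 consumed = (15/2) × 0.6502 = 4.877 mol
O2 remaining = 7.509 − 4.877 = 2.632 mol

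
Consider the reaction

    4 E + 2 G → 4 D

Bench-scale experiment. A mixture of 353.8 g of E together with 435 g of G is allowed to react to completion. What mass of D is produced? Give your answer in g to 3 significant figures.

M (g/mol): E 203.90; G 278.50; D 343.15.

595 g

n(E) = 353.8 / 203.90 = 1.735 mol
n(G) = 435.0 / 278.50 = 1.562 mol
n/ν → E: 0.4338, G: 0.7810; E is limiting.
n(D) = (4/4) × 1.735 = 1.735 mol
mass = 1.735 × 343.15 = 595.4 g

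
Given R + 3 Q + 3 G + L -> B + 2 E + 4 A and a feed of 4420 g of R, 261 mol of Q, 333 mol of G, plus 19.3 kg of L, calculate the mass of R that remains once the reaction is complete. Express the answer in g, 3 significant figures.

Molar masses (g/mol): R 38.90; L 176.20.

n(R) = 4420 / 38.90 = 113.6 mol
n(Q) = 261.0 mol
n(G) = 333.0 mol
n(L) = 19.30×1000 / 176.20 = 109.5 mol
n/ν for R = 113.6/1 = 113.6
n/ν for Q = 261.0/3 = 87.00
n/ν for G = 333.0/3 = 111.0
n/ν for L = 109.5/1 = 109.5
Smallest n/ν is Q → limiting reagent.
R consumed = (1/3) × 261.0 = 87.00 mol
R remaining = 113.6 − 87.00 = 26.60 mol
mass = 26.60 × 38.90 = 1035 g

1040 g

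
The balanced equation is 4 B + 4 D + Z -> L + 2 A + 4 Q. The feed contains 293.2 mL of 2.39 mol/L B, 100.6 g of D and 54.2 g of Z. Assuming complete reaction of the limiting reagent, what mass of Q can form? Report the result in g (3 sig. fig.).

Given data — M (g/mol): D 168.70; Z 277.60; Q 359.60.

214 g

n(B) = 2.39 × 293.2/1000 = 0.7007 mol
n(D) = 100.6 / 168.70 = 0.5963 mol
n(Z) = 54.20 / 277.60 = 0.1952 mol
n/ν → B: 0.1752, D: 0.1491, Z: 0.1952; D is limiting.
n(Q) = (4/4) × 0.5963 = 0.5963 mol
mass = 0.5963 × 359.60 = 214.4 g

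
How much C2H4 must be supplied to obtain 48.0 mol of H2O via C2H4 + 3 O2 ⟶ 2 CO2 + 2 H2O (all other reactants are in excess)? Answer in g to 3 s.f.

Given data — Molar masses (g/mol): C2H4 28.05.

n(H2O) = 48.00 mol
n(C2H4) = (1/2) × 48.00 = 24.00 mol
mass = 24.00 × 28.05 = 673.2 g

673 g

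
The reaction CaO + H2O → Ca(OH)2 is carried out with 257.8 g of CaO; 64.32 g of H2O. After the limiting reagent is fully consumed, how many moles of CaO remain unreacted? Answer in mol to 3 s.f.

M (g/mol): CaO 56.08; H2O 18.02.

1.03 mol

n(CaO) = 257.8 / 56.08 = 4.597 mol
n(H2O) = 64.32 / 18.02 = 3.569 mol
n/ν for CaO = 4.597/1 = 4.597
n/ν for H2O = 3.569/1 = 3.569
Smallest n/ν is H2O → limiting reagent.
CaO consumed = (1/1) × 3.569 = 3.569 mol
CaO remaining = 4.597 − 3.569 = 1.028 mol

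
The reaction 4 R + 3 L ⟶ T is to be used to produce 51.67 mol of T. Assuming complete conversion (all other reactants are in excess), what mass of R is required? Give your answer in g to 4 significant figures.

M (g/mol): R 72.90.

n(T) = 51.67 mol
n(R) = (4/1) × 51.67 = 206.7 mol
mass = 206.7 × 72.90 = 15070 g

15070 g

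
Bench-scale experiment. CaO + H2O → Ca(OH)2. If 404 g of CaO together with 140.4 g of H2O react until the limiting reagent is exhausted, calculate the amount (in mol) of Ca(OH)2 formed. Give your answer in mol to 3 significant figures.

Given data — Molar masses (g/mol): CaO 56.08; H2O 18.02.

7.20 mol

n(CaO) = 404.0 / 56.08 = 7.204 mol
n(H2O) = 140.4 / 18.02 = 7.791 mol
n/ν for CaO = 7.204/1 = 7.204
n/ν for H2O = 7.791/1 = 7.791
Smallest n/ν is CaO → limiting reagent.
n(Ca(OH)2) = (1/1) × 7.204 = 7.204 mol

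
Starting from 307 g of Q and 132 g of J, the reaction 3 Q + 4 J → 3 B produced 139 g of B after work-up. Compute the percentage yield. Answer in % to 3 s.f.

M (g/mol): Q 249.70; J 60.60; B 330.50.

34.2 %

n(Q) = 307.0 / 249.70 = 1.229 mol
n(J) = 132.0 / 60.60 = 2.178 mol
n/ν → Q: 0.4097, J: 0.5445; Q is limiting.
theoretical n(B) = (3/3) × 1.229 = 1.229 mol → 406.2 g
% yield = 139 / 406.2 × 100 = 34.22 %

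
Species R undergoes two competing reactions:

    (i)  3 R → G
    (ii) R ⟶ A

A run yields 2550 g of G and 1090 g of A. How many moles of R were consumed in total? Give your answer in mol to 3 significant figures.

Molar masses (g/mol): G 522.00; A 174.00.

20.9 mol

n(G) = 2550 / 522.00 = 4.885 mol
n(A) = 1090 / 174.00 = 6.264 mol
n(R) via (i) = (3/1)×4.885 = 14.66 mol
n(R) via (ii) = (1/1)×6.264 = 6.264 mol
total n(R) = 14.66 + 6.264 = 20.92 mol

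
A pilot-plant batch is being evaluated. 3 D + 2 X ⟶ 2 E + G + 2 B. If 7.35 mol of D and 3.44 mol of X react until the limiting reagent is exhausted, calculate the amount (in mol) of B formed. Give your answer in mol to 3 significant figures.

n(D) = 7.350 mol
n(X) = 3.440 mol
n/ν → D: 2.450, X: 1.720; X is limiting.
n(B) = (2/2) × 3.440 = 3.440 mol

3.44 mol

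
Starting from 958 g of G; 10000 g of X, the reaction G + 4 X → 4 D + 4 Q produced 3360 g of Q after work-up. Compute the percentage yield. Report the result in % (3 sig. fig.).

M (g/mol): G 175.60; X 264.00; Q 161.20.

95.5 %

n(G) = 958.0 / 175.60 = 5.456 mol
n(X) = 10000 / 264.00 = 37.88 mol
n/ν → G: 5.456, X: 9.470; G is limiting.
theoretical n(Q) = (4/1) × 5.456 = 21.82 mol → 3517 g
% yield = 3360 / 3517 × 100 = 95.54 %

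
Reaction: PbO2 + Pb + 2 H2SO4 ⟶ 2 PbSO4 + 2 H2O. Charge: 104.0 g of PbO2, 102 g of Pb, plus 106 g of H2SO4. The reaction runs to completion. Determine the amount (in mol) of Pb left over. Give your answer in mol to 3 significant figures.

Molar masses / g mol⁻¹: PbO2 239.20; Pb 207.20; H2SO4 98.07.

0.0575 mol

n(PbO2) = 104.0 / 239.20 = 0.4348 mol
n(Pb) = 102.0 / 207.20 = 0.4923 mol
n(H2SO4) = 106.0 / 98.07 = 1.081 mol
n/ν → PbO2: 0.4348, Pb: 0.4923, H2SO4: 0.5405; PbO2 is limiting.
Pb consumed = (1/1) × 0.4348 = 0.4348 mol
Pb remaining = 0.4923 − 0.4348 = 0.05750 mol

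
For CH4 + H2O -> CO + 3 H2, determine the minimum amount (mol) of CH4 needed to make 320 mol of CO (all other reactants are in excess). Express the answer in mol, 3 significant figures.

320 mol

n(CO) = 320.0 mol
n(CH4) = (1/1) × 320.0 = 320.0 mol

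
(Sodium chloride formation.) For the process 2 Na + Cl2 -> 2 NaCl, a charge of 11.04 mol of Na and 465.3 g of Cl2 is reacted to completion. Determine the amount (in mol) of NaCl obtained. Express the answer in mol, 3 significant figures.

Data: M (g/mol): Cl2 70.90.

n(Na) = 11.04 mol
n(Cl2) = 465.3 / 70.90 = 6.563 mol
n/ν for Na = 11.04/2 = 5.520
n/ν for Cl2 = 6.563/1 = 6.563
Smallest n/ν is Na → limiting reagent.
n(NaCl) = (2/2) × 11.04 = 11.04 mol

11.0 mol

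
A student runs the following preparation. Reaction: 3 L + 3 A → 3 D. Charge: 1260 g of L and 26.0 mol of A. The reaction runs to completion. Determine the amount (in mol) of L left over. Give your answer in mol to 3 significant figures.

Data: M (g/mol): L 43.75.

n(L) = 1260 / 43.75 = 28.80 mol
n(A) = 26.00 mol
n/ν for L = 28.80/3 = 9.600
n/ν for A = 26.00/3 = 8.667
Smallest n/ν is A → limiting reagent.
L consumed = (3/3) × 26.00 = 26.00 mol
L remaining = 28.80 − 26.00 = 2.800 mol

2.80 mol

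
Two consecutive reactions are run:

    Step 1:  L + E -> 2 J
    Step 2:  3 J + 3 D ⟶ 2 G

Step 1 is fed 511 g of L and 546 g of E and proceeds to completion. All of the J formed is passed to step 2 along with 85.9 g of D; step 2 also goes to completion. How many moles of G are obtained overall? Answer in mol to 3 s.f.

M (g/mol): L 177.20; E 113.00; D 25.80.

Step 1:
n(L) = 511.0 / 177.20 = 2.884 mol
n(E) = 546.0 / 113.00 = 4.832 mol
n/ν for L = 2.884/1 = 2.884
n/ν for E = 4.832/1 = 4.832
Smallest n/ν is L → limiting reagent.
n(J) produced = (2/1) × 2.884 = 5.768 mol
Step 2:
n(J) available = 5.768 mol
n(D) = 85.90 / 25.80 = 3.329 mol
n/ν for J = 5.768/3 = 1.923
n/ν for D = 3.329/3 = 1.110
Smallest n/ν is D → limiting reagent.
n(G) = (2/3) × 3.329 = 2.219 mol

2.22 mol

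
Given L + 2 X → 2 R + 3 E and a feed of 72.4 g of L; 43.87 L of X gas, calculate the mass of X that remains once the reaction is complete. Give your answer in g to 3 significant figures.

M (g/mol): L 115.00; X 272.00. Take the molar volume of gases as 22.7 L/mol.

183 g

n(L) = 72.40 / 115.00 = 0.6296 mol
n(X) = 43.87 / 22.7 = 1.933 mol
n/ν for L = 0.6296/1 = 0.6296
n/ν for X = 1.933/2 = 0.9665
Smallest n/ν is L → limiting reagent.
X consumed = (2/1) × 0.6296 = 1.259 mol
X remaining = 1.933 − 1.259 = 0.6740 mol
mass = 0.6740 × 272.00 = 183.3 g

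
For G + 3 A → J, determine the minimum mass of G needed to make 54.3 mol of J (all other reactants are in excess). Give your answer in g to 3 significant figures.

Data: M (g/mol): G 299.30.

16300 g

n(J) = 54.30 mol
n(G) = (1/1) × 54.30 = 54.30 mol
mass = 54.30 × 299.30 = 16250 g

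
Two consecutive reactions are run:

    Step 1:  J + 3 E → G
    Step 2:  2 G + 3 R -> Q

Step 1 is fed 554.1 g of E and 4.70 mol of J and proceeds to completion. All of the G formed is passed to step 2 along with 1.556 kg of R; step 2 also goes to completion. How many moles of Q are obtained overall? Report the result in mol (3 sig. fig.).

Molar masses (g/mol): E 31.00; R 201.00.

2.35 mol

Step 1:
n(E) = 554.1 / 31.00 = 17.87 mol
n(J) = 4.700 mol
n/ν for E = 17.87/3 = 5.957
n/ν for J = 4.700/1 = 4.700
Smallest n/ν is J → limiting reagent.
n(G) produced = (1/1) × 4.700 = 4.700 mol
Step 2:
n(G) available = 4.700 mol
n(R) = 1.556×1000 / 201.00 = 7.741 mol
n/ν for G = 4.700/2 = 2.350
n/ν for R = 7.741/3 = 2.580
Smallest n/ν is G → limiting reagent.
n(Q) = (1/2) × 4.700 = 2.350 mol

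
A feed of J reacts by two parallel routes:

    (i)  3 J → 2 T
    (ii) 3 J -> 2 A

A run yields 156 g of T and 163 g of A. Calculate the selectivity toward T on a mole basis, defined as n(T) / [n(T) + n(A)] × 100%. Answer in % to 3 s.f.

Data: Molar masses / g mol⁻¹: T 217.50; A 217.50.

n(T) = 156 / 217.50 = 0.7172 mol
n(A) = 163 / 217.50 = 0.7494 mol
selectivity = 0.7172/(0.7172+0.7494) × 100 = 48.90 %

48.9 %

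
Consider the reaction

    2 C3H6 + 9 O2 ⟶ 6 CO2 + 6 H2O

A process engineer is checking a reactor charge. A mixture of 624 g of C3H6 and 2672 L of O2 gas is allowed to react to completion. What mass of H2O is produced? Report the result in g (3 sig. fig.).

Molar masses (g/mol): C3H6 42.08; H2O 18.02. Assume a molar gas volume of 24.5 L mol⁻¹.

n(C3H6) = 624.0 / 42.08 = 14.83 mol
n(O2) = 2672 / 24.5 = 109.1 mol
n/ν for C3H6 = 14.83/2 = 7.415
n/ν for O2 = 109.1/9 = 12.12
Smallest n/ν is C3H6 → limiting reagent.
n(H2O) = (6/2) × 14.83 = 44.49 mol
mass = 44.49 × 18.02 = 801.7 g

802 g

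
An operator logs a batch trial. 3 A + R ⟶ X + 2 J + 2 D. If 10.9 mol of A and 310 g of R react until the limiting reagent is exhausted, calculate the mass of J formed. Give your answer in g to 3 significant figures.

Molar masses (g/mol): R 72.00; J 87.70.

637 g

n(A) = 10.90 mol
n(R) = 310.0 / 72.00 = 4.306 mol
n/ν for A = 10.90/3 = 3.633
n/ν for R = 4.306/1 = 4.306
Smallest n/ν is A → limiting reagent.
n(J) = (2/3) × 10.90 = 7.267 mol
mass = 7.267 × 87.70 = 637.3 g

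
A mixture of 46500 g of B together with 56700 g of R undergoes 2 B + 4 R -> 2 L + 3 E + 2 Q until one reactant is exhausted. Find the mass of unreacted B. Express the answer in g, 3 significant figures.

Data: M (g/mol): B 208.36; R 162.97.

n(B) = 46500 / 208.36 = 223.2 mol
n(R) = 56700 / 162.97 = 347.9 mol
n/ν for B = 223.2/2 = 111.6
n/ν for R = 347.9/4 = 86.98
Smallest n/ν is R → limiting reagent.
B consumed = (2/4) × 347.9 = 174.0 mol
B remaining = 223.2 − 174.0 = 49.20 mol
mass = 49.20 × 208.36 = 10250 g

10300 g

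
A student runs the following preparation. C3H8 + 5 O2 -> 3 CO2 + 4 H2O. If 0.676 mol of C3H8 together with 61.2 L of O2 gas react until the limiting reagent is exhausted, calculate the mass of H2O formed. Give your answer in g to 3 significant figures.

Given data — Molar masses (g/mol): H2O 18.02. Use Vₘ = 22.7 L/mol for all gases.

38.9 g

n(C3H8) = 0.6760 mol
n(O2) = 61.20 / 22.7 = 2.696 mol
n/ν for C3H8 = 0.6760/1 = 0.6760
n/ν for O2 = 2.696/5 = 0.5392
Smallest n/ν is O2 → limiting reagent.
n(H2O) = (4/5) × 2.696 = 2.157 mol
mass = 2.157 × 18.02 = 38.87 g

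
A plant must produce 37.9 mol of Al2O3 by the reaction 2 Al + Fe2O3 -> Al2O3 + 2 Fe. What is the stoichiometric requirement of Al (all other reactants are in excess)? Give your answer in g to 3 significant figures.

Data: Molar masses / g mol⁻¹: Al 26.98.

n(Al2O3) = 37.90 mol
n(Al) = (2/1) × 37.90 = 75.80 mol
mass = 75.80 × 26.98 = 2045 g

2050 g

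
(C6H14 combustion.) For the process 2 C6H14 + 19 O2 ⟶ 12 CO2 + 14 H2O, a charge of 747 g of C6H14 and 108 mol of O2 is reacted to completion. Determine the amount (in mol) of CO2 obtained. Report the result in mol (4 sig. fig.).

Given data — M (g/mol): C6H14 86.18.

n(C6H14) = 747.0 / 86.18 = 8.668 mol
n(O2) = 108.0 mol
n/ν → C6H14: 4.334, O2: 5.684; C6H14 is limiting.
n(CO2) = (12/2) × 8.668 = 52.01 mol

52.01 mol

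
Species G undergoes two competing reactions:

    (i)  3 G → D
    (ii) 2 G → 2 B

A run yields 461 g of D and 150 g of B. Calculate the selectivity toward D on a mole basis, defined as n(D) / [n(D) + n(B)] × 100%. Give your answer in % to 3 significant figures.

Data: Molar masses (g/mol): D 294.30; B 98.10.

50.6 %

n(D) = 461 / 294.30 = 1.566 mol
n(B) = 150 / 98.10 = 1.529 mol
selectivity = 1.566/(1.566+1.529) × 100 = 50.60 %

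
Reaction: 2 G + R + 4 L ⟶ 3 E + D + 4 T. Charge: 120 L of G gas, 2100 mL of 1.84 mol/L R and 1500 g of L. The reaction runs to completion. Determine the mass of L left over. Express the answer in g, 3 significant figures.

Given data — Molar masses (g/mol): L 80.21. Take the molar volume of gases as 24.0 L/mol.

698 g

n(G) = 120.0 / 24.0 = 5.000 mol
n(R) = 1.84 × 2100/1000 = 3.864 mol
n(L) = 1500 / 80.21 = 18.70 mol
n/ν → G: 2.500, R: 3.864, L: 4.675; G is limiting.
L consumed = (4/2) × 5.000 = 10.00 mol
L remaining = 18.70 − 10.00 = 8.700 mol
mass = 8.700 × 80.21 = 697.8 g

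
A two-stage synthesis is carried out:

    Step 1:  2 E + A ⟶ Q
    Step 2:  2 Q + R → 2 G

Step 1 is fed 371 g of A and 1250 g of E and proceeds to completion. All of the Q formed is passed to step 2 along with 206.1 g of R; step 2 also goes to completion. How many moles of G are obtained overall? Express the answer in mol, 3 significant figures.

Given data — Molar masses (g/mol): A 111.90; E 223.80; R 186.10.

2.21 mol

Step 1:
n(A) = 371.0 / 111.90 = 3.315 mol
n(E) = 1250 / 223.80 = 5.585 mol
n/ν for A = 3.315/1 = 3.315
n/ν for E = 5.585/2 = 2.793
Smallest n/ν is E → limiting reagent.
n(Q) produced = (1/2) × 5.585 = 2.793 mol
Step 2:
n(Q) available = 2.793 mol
n(R) = 206.1 / 186.10 = 1.107 mol
n/ν for Q = 2.793/2 = 1.397
n/ν for R = 1.107/1 = 1.107
Smallest n/ν is R → limiting reagent.
n(G) = (2/1) × 1.107 = 2.214 mol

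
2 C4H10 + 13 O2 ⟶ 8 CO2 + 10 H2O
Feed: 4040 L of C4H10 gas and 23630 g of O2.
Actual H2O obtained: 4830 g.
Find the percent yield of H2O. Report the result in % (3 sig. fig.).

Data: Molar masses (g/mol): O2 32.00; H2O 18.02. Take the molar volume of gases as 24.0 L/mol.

n(C4H10) = 4040 / 24.0 = 168.3 mol
n(O2) = 23630 / 32.00 = 738.4 mol
n/ν for C4H10 = 168.3/2 = 84.15
n/ν for O2 = 738.4/13 = 56.80
Smallest n/ν is O2 → limiting reagent.
theoretical n(H2O) = (10/13) × 738.4 = 568.0 mol → 10240 g
% yield = 4830 / 10240 × 100 = 47.17 %

47.2 %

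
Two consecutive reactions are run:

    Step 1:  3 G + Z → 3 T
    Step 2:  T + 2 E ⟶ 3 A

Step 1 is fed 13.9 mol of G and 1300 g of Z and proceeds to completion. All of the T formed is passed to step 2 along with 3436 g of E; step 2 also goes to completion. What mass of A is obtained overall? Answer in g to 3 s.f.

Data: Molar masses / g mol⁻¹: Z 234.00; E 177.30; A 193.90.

5640 g

Step 1:
n(G) = 13.90 mol
n(Z) = 1300 / 234.00 = 5.556 mol
n/ν for G = 13.90/3 = 4.633
n/ν for Z = 5.556/1 = 5.556
Smallest n/ν is G → limiting reagent.
n(T) produced = (3/3) × 13.90 = 13.90 mol
Step 2:
n(T) available = 13.90 mol
n(E) = 3436 / 177.30 = 19.38 mol
n/ν for T = 13.90/1 = 13.90
n/ν for E = 19.38/2 = 9.690
Smallest n/ν is E → limiting reagent.
n(A) = (3/2) × 19.38 = 29.07 mol
mass = 29.07 × 193.90 = 5637 g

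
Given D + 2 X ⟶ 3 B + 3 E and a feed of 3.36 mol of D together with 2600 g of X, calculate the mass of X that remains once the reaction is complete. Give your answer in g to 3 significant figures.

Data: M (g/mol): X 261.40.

n(D) = 3.360 mol
n(X) = 2600 / 261.40 = 9.946 mol
n/ν for D = 3.360/1 = 3.360
n/ν for X = 9.946/2 = 4.973
Smallest n/ν is D → limiting reagent.
X consumed = (2/1) × 3.360 = 6.720 mol
X remaining = 9.946 − 6.720 = 3.226 mol
mass = 3.226 × 261.40 = 843.3 g

843 g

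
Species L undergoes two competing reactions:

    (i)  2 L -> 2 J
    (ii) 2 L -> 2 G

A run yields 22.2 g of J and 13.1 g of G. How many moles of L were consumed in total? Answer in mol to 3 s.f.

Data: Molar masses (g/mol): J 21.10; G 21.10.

1.67 mol

n(J) = 22.2 / 21.10 = 1.052 mol
n(G) = 13.1 / 21.10 = 0.6209 mol
n(L) via (i) = (2/2)×1.052 = 1.052 mol
n(L) via (ii) = (2/2)×0.6209 = 0.6209 mol
total n(L) = 1.052 + 0.6209 = 1.673 mol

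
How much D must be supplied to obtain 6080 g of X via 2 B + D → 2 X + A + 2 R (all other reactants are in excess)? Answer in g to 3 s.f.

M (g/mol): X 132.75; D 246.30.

5640 g

n(X) = 6080 / 132.75 = 45.80 mol
n(D) = (1/2) × 45.80 = 22.90 mol
mass = 22.90 × 246.30 = 5640 g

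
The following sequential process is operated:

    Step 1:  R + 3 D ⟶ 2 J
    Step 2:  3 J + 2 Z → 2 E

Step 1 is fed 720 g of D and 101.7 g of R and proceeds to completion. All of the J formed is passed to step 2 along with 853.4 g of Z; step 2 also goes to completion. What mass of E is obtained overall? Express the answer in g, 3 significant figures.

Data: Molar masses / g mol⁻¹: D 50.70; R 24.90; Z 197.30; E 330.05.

1430 g

Step 1:
n(D) = 720.0 / 50.70 = 14.20 mol
n(R) = 101.7 / 24.90 = 4.084 mol
n/ν for D = 14.20/3 = 4.733
n/ν for R = 4.084/1 = 4.084
Smallest n/ν is R → limiting reagent.
n(J) produced = (2/1) × 4.084 = 8.168 mol
Step 2:
n(J) available = 8.168 mol
n(Z) = 853.4 / 197.30 = 4.325 mol
n/ν for J = 8.168/3 = 2.723
n/ν for Z = 4.325/2 = 2.163
Smallest n/ν is Z → limiting reagent.
n(E) = (2/2) × 4.325 = 4.325 mol
mass = 4.325 × 330.05 = 1427 g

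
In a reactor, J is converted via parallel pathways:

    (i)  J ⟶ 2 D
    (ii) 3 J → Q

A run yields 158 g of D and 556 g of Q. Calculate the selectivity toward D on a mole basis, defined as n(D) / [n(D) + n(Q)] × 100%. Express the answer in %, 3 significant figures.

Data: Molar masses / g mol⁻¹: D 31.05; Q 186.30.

n(D) = 158 / 31.05 = 5.089 mol
n(Q) = 556 / 186.30 = 2.984 mol
selectivity = 5.089/(5.089+2.984) × 100 = 63.04 %

63.0 %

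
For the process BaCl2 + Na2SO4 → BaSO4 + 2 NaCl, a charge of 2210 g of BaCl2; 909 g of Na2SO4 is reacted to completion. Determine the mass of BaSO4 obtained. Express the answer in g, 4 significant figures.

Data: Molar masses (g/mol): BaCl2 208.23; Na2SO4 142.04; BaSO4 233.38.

1494 g

n(BaCl2) = 2210 / 208.23 = 10.61 mol
n(Na2SO4) = 909.0 / 142.04 = 6.400 mol
n/ν → BaCl2: 10.61, Na2SO4: 6.400; Na2SO4 is limiting.
n(BaSO4) = (1/1) × 6.400 = 6.400 mol
mass = 6.400 × 233.38 = 1494 g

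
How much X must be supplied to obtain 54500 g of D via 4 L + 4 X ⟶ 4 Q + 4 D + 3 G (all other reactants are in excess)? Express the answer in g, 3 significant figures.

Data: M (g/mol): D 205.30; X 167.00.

n(D) = 54500 / 205.30 = 265.5 mol
n(X) = (4/4) × 265.5 = 265.5 mol
mass = 265.5 × 167.00 = 44340 g

44300 g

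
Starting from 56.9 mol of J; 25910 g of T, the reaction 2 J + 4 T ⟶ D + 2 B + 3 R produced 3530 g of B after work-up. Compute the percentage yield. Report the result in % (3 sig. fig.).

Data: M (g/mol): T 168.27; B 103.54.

59.9 %

n(J) = 56.90 mol
n(T) = 25910 / 168.27 = 154.0 mol
n/ν for J = 56.90/2 = 28.45
n/ν for T = 154.0/4 = 38.50
Smallest n/ν is J → limiting reagent.
theoretical n(B) = (2/2) × 56.90 = 56.90 mol → 5891 g
% yield = 3530 / 5891 × 100 = 59.92 %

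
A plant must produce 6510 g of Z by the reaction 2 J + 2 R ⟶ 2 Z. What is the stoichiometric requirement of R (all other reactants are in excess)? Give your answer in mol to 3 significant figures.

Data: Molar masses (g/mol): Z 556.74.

n(Z) = 6510 / 556.74 = 11.69 mol
n(R) = (2/2) × 11.69 = 11.69 mol

11.7 mol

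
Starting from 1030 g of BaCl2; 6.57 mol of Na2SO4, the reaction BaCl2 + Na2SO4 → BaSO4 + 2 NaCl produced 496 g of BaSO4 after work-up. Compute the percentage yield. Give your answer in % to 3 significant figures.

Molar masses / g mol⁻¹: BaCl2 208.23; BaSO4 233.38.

n(BaCl2) = 1030 / 208.23 = 4.946 mol
n(Na2SO4) = 6.570 mol
n/ν for BaCl2 = 4.946/1 = 4.946
n/ν for Na2SO4 = 6.570/1 = 6.570
Smallest n/ν is BaCl2 → limiting reagent.
theoretical n(BaSO4) = (1/1) × 4.946 = 4.946 mol → 1154 g
% yield = 496 / 1154 × 100 = 42.98 %

43.0 %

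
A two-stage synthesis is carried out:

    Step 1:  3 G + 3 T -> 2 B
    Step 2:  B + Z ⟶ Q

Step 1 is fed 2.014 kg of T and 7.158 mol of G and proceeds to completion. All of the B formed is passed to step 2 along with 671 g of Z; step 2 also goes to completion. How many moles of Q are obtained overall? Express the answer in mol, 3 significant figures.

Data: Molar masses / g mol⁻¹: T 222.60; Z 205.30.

Step 1:
n(T) = 2.014×1000 / 222.60 = 9.048 mol
n(G) = 7.158 mol
n/ν for T = 9.048/3 = 3.016
n/ν for G = 7.158/3 = 2.386
Smallest n/ν is G → limiting reagent.
n(B) produced = (2/3) × 7.158 = 4.772 mol
Step 2:
n(B) available = 4.772 mol
n(Z) = 671.0 / 205.30 = 3.268 mol
n/ν for B = 4.772/1 = 4.772
n/ν for Z = 3.268/1 = 3.268
Smallest n/ν is Z → limiting reagent.
n(Q) = (1/1) × 3.268 = 3.268 mol

3.27 mol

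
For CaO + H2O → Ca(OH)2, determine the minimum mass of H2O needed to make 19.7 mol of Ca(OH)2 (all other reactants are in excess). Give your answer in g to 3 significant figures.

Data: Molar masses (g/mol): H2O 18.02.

355 g

n(Ca(OH)2) = 19.70 mol
n(H2O) = (1/1) × 19.70 = 19.70 mol
mass = 19.70 × 18.02 = 355.0 g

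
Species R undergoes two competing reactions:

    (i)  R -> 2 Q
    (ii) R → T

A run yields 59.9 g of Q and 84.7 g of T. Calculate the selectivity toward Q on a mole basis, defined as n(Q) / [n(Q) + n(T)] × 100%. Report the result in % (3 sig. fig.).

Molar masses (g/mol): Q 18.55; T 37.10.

58.6 %

n(Q) = 59.9 / 18.55 = 3.229 mol
n(T) = 84.7 / 37.10 = 2.283 mol
selectivity = 3.229/(3.229+2.283) × 100 = 58.58 %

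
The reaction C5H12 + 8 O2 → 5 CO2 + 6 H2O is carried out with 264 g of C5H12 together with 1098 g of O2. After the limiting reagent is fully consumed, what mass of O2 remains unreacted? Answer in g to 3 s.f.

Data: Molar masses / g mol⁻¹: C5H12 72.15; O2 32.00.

161 g

n(C5H12) = 264.0 / 72.15 = 3.659 mol
n(O2) = 1098 / 32.00 = 34.31 mol
n/ν for C5H12 = 3.659/1 = 3.659
n/ν for O2 = 34.31/8 = 4.289
Smallest n/ν is C5H12 → limiting reagent.
O2 consumed = (8/1) × 3.659 = 29.27 mol
O2 remaining = 34.31 − 29.27 = 5.040 mol
mass = 5.040 × 32.00 = 161.3 g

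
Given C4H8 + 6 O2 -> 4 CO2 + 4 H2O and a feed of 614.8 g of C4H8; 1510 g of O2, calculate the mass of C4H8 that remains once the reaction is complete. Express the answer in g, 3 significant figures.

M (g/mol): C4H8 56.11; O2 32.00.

n(C4H8) = 614.8 / 56.11 = 10.96 mol
n(O2) = 1510 / 32.00 = 47.19 mol
n/ν → C4H8: 10.96, O2: 7.865; O2 is limiting.
C4H8 consumed = (1/6) × 47.19 = 7.865 mol
C4H8 remaining = 10.96 − 7.865 = 3.095 mol
mass = 3.095 × 56.11 = 173.7 g

174 g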